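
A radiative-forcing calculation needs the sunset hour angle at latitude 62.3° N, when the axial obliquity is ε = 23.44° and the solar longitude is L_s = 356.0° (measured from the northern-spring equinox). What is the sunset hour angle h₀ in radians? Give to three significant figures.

Solar declination: sin δ = sin ε · sin L_s = sin 23.44° × sin 356.0° = -0.02775, so δ = -1.590°.
cos h₀ = −tan ϕ · tan δ = −tan(+62.3°) × tan(-1.590°) = 0.0529, so h₀ = 1.5179 rad = 86.97°.

h₀ = 1.52 rad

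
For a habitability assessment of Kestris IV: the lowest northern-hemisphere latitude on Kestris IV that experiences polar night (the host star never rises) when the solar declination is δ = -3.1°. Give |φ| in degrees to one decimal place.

Polar night requires cos H₀ = −tan φ tan δ ≥ 1, i.e. tan φ tan δ ≤ −1.
The boundary is |tan φ| · |tan δ| = 1, so |φ| = 90° − |δ| = 90° − 3.1° = 86.9° in the northern hemisphere.

|φ| = 86.9°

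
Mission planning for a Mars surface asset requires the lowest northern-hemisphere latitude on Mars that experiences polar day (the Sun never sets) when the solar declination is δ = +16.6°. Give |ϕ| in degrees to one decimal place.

Polar day requires cos h₀ = −tan ϕ tan δ ≤ −1, i.e. tan ϕ tan δ ≥ 1.
The boundary is |tan ϕ| · |tan δ| = 1, so |ϕ| = 90° − |δ| = 90° − 16.6° = 73.4° in the northern hemisphere.

|ϕ| = 73.4°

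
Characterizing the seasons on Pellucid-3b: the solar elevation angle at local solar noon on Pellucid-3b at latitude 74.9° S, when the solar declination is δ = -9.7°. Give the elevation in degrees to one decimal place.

At local noon the hour angle is zero, so the zenith angle equals |ϕ − δ| = |-74.9° − (-9.700°)| = 65.200°.
Elevation = 90° − 65.200° = 24.8°.

24.8°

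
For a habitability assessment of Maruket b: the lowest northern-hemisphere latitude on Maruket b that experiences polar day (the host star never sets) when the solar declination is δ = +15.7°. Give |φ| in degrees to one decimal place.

Polar day requires cos H₀ = −tan φ tan δ ≤ −1, i.e. tan φ tan δ ≥ 1.
The boundary is |tan φ| · |tan δ| = 1, so |φ| = 90° − |δ| = 90° − 15.7° = 74.3° in the northern hemisphere.

|φ| = 74.3°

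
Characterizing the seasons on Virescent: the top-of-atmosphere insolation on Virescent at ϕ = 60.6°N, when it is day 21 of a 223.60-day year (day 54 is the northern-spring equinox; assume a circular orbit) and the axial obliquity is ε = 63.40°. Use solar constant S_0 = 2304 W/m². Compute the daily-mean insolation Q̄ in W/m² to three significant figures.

Solar longitude: L_s = 360° × (21 − 54)/223.60 = -53.131°, i.e. -53.131° + 360° = 306.869°.
sin δ = sin 63.40° × sin 306.869° = -0.71533, so δ = -45.670°.
cos h₀ = −tan(+60.6°) tan(-45.670°) = 1.8167 ≥ 1 ⇒ polar night, h₀ = 0 and Q̄ = 0.

Q̄ ≈ 0.00 W/m²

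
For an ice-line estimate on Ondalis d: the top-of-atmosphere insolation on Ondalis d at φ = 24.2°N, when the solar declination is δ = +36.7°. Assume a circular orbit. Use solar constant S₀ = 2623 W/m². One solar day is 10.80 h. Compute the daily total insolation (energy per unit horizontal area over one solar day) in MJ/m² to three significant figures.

37.6 MJ/m²

cos H₀ = −tan(+24.2°) tan(+36.700°) = -0.3350, H₀ = 1.9124 rad.
Bracket: H₀ sin φ sin δ + cos φ cos δ sin H₀ = 1.9124×0.40992×0.59763 + 0.91212×0.80178×0.94222 = 0.468501 + 0.689064 = 1.157565.
Q̄ = (S₀/π) × [bracket] = (2623/π) × 1.157565 = 966.48 W/m².
Daily total = Q̄ × 10.80 h × 3600 s/h = 966.48 × 10.80 × 3600 / 10⁶ = 37.58 MJ/m².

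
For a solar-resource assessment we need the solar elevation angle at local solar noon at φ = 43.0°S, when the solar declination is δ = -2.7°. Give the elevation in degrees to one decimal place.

At local noon the hour angle is zero, so the zenith angle equals |φ − δ| = |-43.0° − (-2.700°)| = 40.300°.
Elevation = 90° − 40.300° = 49.7°.

49.7°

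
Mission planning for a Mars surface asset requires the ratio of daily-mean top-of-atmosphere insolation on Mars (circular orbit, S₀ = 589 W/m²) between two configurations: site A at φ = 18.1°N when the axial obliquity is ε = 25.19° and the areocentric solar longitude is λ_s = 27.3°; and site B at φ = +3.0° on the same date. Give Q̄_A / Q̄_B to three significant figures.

Q̄_A / Q̄_B ≈ 1.03

— Configuration A (φ=+18.1°):
sin δ = sin 25.19° × sin 27.3° = 0.19521, so δ = +11.257°.
cos H₀ = −tan(+18.1°) tan(+11.257°) = -0.0651, H₀ = 1.6359 rad.
Bracket: H₀ sin φ sin δ + cos φ cos δ sin H₀ = 1.6359×0.31068×0.19521 + 0.95052×0.98076×0.99788 = 0.099214 + 0.930256 = 1.029470.
Q̄ = (S₀/π) × [bracket] = (589/π) × 1.029470 = 193.01 W/m².
— Configuration B (φ=+3.0°):
cos H₀ = −tan(+3.0°) tan(+11.257°) = -0.0104, H₀ = 1.5812 rad.
Bracket: H₀ sin φ sin δ + cos φ cos δ sin H₀ = 1.5812×0.05234×0.19521 + 0.99863×0.98076×0.99995 = 0.016156 + 0.979367 = 0.995523.
Q̄ = (S₀/π) × [bracket] = (589/π) × 0.995523 = 186.65 W/m².
Ratio Q̄_A / Q̄_B = 193.01 / 186.65 = 1.034.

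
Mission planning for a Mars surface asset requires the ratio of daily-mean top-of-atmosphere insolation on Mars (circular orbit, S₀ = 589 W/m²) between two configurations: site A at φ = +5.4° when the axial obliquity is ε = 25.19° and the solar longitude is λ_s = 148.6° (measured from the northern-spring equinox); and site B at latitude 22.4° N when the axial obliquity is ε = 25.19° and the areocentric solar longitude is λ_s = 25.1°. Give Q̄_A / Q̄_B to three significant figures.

— Configuration A (φ=+5.4°):
Solar declination: sin δ = sin ε · sin λ_s = sin 25.19° × sin 148.6° = 0.22175, so δ = +12.812°.
cos H₀ = −tan(+5.4°) tan(+12.812°) = -0.0215, H₀ = 1.5923 rad.
Bracket: H₀ sin φ sin δ + cos φ cos δ sin H₀ = 1.5923×0.09411×0.22175 + 0.99556×0.97510×0.99977 = 0.033230 + 0.970547 = 1.003777.
Q̄ = (S₀/π) × [bracket] = (589/π) × 1.003777 = 188.19 W/m².
— Configuration B (φ=+22.4°):
sin δ = sin 25.19° × sin 25.1° = 0.18055, so δ = +10.402°.
cos H₀ = −tan(+22.4°) tan(+10.402°) = -0.0757, H₀ = 1.6465 rad.
Bracket: H₀ sin φ sin δ + cos φ cos δ sin H₀ = 1.6465×0.38107×0.18055 + 0.92455×0.98357×0.99713 = 0.113283 + 0.906750 = 1.020033.
Q̄ = (S₀/π) × [bracket] = (589/π) × 1.020033 = 191.24 W/m².
Ratio Q̄_A / Q̄_B = 188.19 / 191.24 = 0.9841.

Q̄_A / Q̄_B ≈ 0.984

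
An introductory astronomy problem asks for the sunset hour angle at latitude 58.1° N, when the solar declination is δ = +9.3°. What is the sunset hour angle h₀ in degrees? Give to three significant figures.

cos h₀ = −tan ϕ · tan δ = −tan(+58.1°) × tan(+9.300°) = -0.2631, so h₀ = 1.8370 rad = 105.25°.

h₀ = 105°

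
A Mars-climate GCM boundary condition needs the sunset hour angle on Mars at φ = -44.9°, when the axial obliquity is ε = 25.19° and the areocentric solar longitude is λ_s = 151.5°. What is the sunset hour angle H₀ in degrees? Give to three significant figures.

sin δ = sin 25.19° × sin 151.5° = 0.20309, so δ = +11.718°.
cos H₀ = −tan φ · tan δ = −tan(-44.9°) × tan(+11.718°) = 0.2067, so H₀ = 1.3626 rad = 78.07°.

H₀ = 78.1°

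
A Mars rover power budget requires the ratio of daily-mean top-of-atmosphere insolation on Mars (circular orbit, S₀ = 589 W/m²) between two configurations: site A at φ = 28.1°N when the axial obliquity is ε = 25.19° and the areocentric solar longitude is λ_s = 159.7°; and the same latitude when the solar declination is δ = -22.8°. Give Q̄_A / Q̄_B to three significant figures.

— Configuration A (φ=+28.1°):
sin δ = sin 25.19° × sin 159.7° = 0.14766, so δ = +8.492°.
cos H₀ = −tan(+28.1°) tan(+8.492°) = -0.0797, H₀ = 1.6506 rad.
Bracket: H₀ sin φ sin δ + cos φ cos δ sin H₀ = 1.6506×0.47101×0.14766 + 0.88213×0.98904×0.99682 = 0.114798 + 0.869687 = 0.984485.
Q̄ = (S₀/π) × [bracket] = (589/π) × 0.984485 = 184.58 W/m².
— Configuration B (φ=+28.1°):
cos H₀ = −tan(+28.1°) tan(-22.800°) = 0.2245, H₀ = 1.3444 rad.
Bracket: H₀ sin φ sin δ + cos φ cos δ sin H₀ = 1.3444×0.47101×-0.38752 + 0.88213×0.92186×0.97449 = -0.245388 + 0.792456 = 0.547068.
Q̄ = (S₀/π) × [bracket] = (589/π) × 0.547068 = 102.57 W/m².
Ratio Q̄_A / Q̄_B = 184.58 / 102.57 = 1.800.

Q̄_A / Q̄_B ≈ 1.80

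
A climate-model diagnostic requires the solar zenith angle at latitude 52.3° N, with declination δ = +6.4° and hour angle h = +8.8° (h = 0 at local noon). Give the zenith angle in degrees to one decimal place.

θ_z = 46.5°

cos θ_z = sin φ sin δ + cos φ cos δ cos h = 0.088197 + 0.600562 = 0.688759.
θ_z = arccos(0.688759) = 46.5°.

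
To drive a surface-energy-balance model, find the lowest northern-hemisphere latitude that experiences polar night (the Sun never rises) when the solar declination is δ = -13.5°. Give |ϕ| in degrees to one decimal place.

|ϕ| = 76.5°

Polar night requires cos h₀ = −tan ϕ tan δ ≥ 1, i.e. tan ϕ tan δ ≤ −1.
The boundary is |tan ϕ| · |tan δ| = 1, so |ϕ| = 90° − |δ| = 90° − 13.5° = 76.5° in the northern hemisphere.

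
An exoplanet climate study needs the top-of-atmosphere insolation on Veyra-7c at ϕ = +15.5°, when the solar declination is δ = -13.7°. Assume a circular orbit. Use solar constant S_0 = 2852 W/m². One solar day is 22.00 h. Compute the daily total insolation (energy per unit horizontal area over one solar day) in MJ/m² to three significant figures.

cos h₀ = −tan(+15.5°) tan(-13.700°) = 0.0676, h₀ = 1.5031 rad.
Bracket: h₀ sin ϕ sin δ + cos ϕ cos δ sin h₀ = 1.5031×0.26724×-0.23684 + 0.96363×0.97155×0.99771 = -0.095136 + 0.934071 = 0.838935.
Q̄ = (S_0/π) × [bracket] = (2852/π) × 0.838935 = 761.60 W/m².
Daily total = Q̄ × 22.00 h × 3600 s/h = 761.60 × 22.00 × 3600 / 10⁶ = 60.32 MJ/m².

60.3 MJ/m²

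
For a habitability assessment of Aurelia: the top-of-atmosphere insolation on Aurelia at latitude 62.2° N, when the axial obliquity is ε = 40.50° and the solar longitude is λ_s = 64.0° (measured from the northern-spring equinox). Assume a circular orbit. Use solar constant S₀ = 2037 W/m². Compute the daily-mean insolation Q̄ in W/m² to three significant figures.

Q̄ ≈ 1.05e+03 W/m²

Solar declination: sin δ = sin ε · sin λ_s = sin 40.50° × sin 64.0° = 0.58372, so δ = +35.713°.
cos H₀ = −tan(+62.2°) tan(+35.713°) = -1.3635 ≤ −1 ⇒ polar day, H₀ = π.
Bracket: H₀ sin φ sin δ + cos φ cos δ sin H₀ = 3.1416×0.88458×0.58372 + 0.46639×0.81195×0.00000 = 1.622156 + 0.000000 = 1.622156.
Q̄ = (S₀/π) × [bracket] = (2037/π) × 1.622156 = 1052 W/m².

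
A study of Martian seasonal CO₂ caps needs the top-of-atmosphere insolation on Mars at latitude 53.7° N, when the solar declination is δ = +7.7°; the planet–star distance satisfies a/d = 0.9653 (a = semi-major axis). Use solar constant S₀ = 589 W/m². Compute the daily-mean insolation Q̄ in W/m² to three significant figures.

Q̄ ≈ 134 W/m²

cos H₀ = −tan(+53.7°) tan(+7.700°) = -0.1841, H₀ = 1.7559 rad.
Bracket: H₀ sin φ sin δ + cos φ cos δ sin H₀ = 1.7559×0.80593×0.13399 + 0.59201×0.99098×0.98292 = 0.189614 + 0.576650 = 0.766264.
Inverse-square distance factor (a/d)² = 0.9653² = 0.931804.
Q̄ = (S₀/π) × 0.931804 × [bracket] = (589/π) × 0.931804 × 0.766264 = 133.9 W/m².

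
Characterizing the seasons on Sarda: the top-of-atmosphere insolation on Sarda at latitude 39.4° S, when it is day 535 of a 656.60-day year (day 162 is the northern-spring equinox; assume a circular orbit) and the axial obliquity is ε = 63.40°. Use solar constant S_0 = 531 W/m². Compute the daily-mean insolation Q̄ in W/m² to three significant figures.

Q̄ ≈ 190 W/m²

Solar longitude: L_s = 360° × (535 − 162)/656.60 = 204.508°.
sin δ = sin 63.40° × sin 204.508° = -0.37091, so δ = -21.772°.
cos h₀ = −tan(-39.4°) tan(-21.772°) = -0.3281, h₀ = 1.9051 rad.
Bracket: h₀ sin ϕ sin δ + cos ϕ cos δ sin h₀ = 1.9051×-0.63473×-0.37091 + 0.77273×0.92867×0.94465 = 0.448513 + 0.677891 = 1.126404.
Q̄ = (S_0/π) × [bracket] = (531/π) × 1.126404 = 190.4 W/m².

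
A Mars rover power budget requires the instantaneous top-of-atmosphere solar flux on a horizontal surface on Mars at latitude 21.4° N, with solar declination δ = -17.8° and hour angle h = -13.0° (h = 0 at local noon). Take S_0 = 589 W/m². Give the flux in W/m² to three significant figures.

cos θ_z = sin ϕ sin δ + cos ϕ cos δ cos h = -0.111541 + 0.863765 = 0.752224.
Flux = S_0 · cos θ_z = 589 × 0.752224 = 443.1 W/m².

443 W/m²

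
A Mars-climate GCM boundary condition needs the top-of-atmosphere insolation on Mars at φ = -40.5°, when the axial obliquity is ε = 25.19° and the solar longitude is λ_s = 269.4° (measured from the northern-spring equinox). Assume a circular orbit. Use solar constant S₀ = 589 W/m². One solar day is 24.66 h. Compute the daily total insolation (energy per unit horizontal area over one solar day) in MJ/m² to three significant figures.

19.6 MJ/m²

Solar declination: sin δ = sin ε · sin λ_s = sin 25.19° × sin 269.4° = -0.42560, so δ = -25.189°.
cos H₀ = −tan(-40.5°) tan(-25.189°) = -0.4017, H₀ = 1.9842 rad.
Bracket: H₀ sin φ sin δ + cos φ cos δ sin H₀ = 1.9842×-0.64945×-0.42560 + 0.76041×0.90491×0.91578 = 0.548445 + 0.630151 = 1.178596.
Q̄ = (S₀/π) × [bracket] = (589/π) × 1.178596 = 220.97 W/m².
Daily total = Q̄ × 24.66 h × 3600 s/h = 220.97 × 24.66 × 3600 / 10⁶ = 19.62 MJ/m².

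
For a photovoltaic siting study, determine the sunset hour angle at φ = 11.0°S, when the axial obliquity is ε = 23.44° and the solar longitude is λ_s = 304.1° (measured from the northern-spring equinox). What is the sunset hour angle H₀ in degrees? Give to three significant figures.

Solar declination: sin δ = sin ε · sin λ_s = sin 23.44° × sin 304.1° = -0.32939, so δ = -19.232°.
cos H₀ = −tan φ · tan δ = −tan(-11.0°) × tan(-19.232°) = -0.0678, so H₀ = 1.6387 rad = 93.89°.

H₀ = 93.9°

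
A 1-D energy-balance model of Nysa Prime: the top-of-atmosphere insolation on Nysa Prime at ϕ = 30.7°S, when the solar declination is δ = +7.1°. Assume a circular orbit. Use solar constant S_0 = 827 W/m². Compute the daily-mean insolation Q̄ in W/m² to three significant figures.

Q̄ ≈ 199 W/m²

cos h₀ = −tan(-30.7°) tan(+7.100°) = 0.0740, h₀ = 1.4968 rad.
Bracket: h₀ sin ϕ sin δ + cos ϕ cos δ sin h₀ = 1.4968×-0.51054×0.12360 + 0.85985×0.99233×0.99726 = -0.094452 + 0.850917 = 0.756465.
Q̄ = (S_0/π) × [bracket] = (827/π) × 0.756465 = 199.1 W/m².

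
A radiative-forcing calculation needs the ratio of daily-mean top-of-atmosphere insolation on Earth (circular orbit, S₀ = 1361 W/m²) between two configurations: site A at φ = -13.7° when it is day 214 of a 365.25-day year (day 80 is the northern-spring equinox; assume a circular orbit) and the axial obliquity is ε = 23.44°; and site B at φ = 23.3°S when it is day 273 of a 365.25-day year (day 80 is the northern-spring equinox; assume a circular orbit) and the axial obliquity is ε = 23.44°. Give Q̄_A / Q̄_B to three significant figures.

— Configuration A (φ=-13.7°):
Solar longitude: λ_s = 360° × (214 − 80)/365.25 = 132.074°.
sin δ = sin 23.44° × sin 132.074° = 0.29527, so δ = +17.174°.
cos H₀ = −tan(-13.7°) tan(+17.174°) = 0.0753, H₀ = 1.4954 rad.
Bracket: H₀ sin φ sin δ + cos φ cos δ sin H₀ = 1.4954×-0.23684×0.29527 + 0.97155×0.95541×0.99716 = -0.104576 + 0.925592 = 0.821016.
Q̄ = (S₀/π) × [bracket] = (1361/π) × 0.821016 = 355.68 W/m².
— Configuration B (φ=-23.3°):
Solar longitude: λ_s = 360° × (273 − 80)/365.25 = 190.226°.
sin δ = sin 23.44° × sin 190.226° = -0.07062, so δ = -4.050°.
cos H₀ = −tan(-23.3°) tan(-4.050°) = -0.0305, H₀ = 1.6013 rad.
Bracket: H₀ sin φ sin δ + cos φ cos δ sin H₀ = 1.6013×-0.39555×-0.07062 + 0.91845×0.99750×0.99954 = 0.044730 + 0.915732 = 0.960462.
Q̄ = (S₀/π) × [bracket] = (1361/π) × 0.960462 = 416.09 W/m².
Ratio Q̄_A / Q̄_B = 355.68 / 416.09 = 0.8548.

Q̄_A / Q̄_B ≈ 0.855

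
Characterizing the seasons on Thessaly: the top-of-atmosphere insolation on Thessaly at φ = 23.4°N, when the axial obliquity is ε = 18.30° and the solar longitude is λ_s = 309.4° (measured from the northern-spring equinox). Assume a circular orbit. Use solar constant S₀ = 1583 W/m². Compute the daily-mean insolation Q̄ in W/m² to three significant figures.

Q̄ ≈ 375 W/m²

Solar declination: sin δ = sin ε · sin λ_s = sin 18.30° × sin 309.4° = -0.24263, so δ = -14.042°.
cos H₀ = −tan(+23.4°) tan(-14.042°) = 0.1082, H₀ = 1.4624 rad.
Bracket: H₀ sin φ sin δ + cos φ cos δ sin H₀ = 1.4624×0.39715×-0.24263 + 0.91775×0.97012×0.99413 = -0.140918 + 0.885101 = 0.744183.
Q̄ = (S₀/π) × [bracket] = (1583/π) × 0.744183 = 375.0 W/m².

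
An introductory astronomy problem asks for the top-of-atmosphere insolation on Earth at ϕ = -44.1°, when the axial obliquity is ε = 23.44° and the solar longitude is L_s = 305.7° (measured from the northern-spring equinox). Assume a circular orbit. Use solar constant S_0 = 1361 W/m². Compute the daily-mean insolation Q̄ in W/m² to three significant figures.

Q̄ ≈ 464 W/m²

Solar declination: sin δ = sin ε · sin L_s = sin 23.44° × sin 305.7° = -0.32304, so δ = -18.847°.
cos h₀ = −tan(-44.1°) tan(-18.847°) = -0.3308, h₀ = 1.9079 rad.
Bracket: h₀ sin ϕ sin δ + cos ϕ cos δ sin h₀ = 1.9079×-0.69591×-0.32304 + 0.71813×0.94639×0.94371 = 0.428909 + 0.641375 = 1.070284.
Q̄ = (S_0/π) × [bracket] = (1361/π) × 1.070284 = 463.7 W/m².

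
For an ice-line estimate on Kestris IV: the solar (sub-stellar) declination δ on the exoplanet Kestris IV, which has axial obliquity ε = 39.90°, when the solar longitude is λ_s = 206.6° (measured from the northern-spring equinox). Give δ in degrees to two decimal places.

sin δ = sin ε · sin λ_s = sin 39.90° × sin 206.6° = -0.287215.
δ = arcsin(-0.287215) = -16.69°.

δ = -16.69°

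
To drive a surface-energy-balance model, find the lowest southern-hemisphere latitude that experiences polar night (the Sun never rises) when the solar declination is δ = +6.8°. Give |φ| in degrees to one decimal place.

Polar night requires cos H₀ = −tan φ tan δ ≥ 1, i.e. tan φ tan δ ≤ −1.
The boundary is |tan φ| · |tan δ| = 1, so |φ| = 90° − |δ| = 90° − 6.8° = 83.2° in the southern hemisphere.

|φ| = 83.2°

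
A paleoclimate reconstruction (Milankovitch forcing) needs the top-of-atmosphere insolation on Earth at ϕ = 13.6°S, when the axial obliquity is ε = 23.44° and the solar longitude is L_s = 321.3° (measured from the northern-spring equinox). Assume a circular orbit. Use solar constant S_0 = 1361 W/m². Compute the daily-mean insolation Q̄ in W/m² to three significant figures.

Solar declination: sin δ = sin ε · sin L_s = sin 23.44° × sin 321.3° = -0.24871, so δ = -14.401°.
cos h₀ = −tan(-13.6°) tan(-14.401°) = -0.0621, h₀ = 1.6330 rad.
Bracket: h₀ sin ϕ sin δ + cos ϕ cos δ sin h₀ = 1.6330×-0.23514×-0.24871 + 0.97196×0.96858×0.99807 = 0.095501 + 0.939604 = 1.035105.
Q̄ = (S_0/π) × [bracket] = (1361/π) × 1.035105 = 448.4 W/m².

Q̄ ≈ 448 W/m²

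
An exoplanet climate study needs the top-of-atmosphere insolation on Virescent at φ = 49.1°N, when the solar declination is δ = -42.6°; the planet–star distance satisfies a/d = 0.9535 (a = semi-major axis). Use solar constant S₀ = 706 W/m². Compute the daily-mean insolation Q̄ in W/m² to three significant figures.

Q̄ ≈ 0.00 W/m²

cos H₀ = −tan(+49.1°) tan(-42.600°) = 1.0616 ≥ 1 ⇒ polar night, H₀ = 0 and Q̄ = 0.
Inverse-square distance factor (a/d)² = 0.9535² = 0.909162.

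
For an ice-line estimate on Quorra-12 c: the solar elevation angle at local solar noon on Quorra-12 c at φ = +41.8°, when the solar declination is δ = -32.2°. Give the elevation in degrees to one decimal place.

16.0°

At local noon the hour angle is zero, so the zenith angle equals |φ − δ| = |+41.8° − (-32.200°)| = 74.000°.
Elevation = 90° − 74.000° = 16.0°.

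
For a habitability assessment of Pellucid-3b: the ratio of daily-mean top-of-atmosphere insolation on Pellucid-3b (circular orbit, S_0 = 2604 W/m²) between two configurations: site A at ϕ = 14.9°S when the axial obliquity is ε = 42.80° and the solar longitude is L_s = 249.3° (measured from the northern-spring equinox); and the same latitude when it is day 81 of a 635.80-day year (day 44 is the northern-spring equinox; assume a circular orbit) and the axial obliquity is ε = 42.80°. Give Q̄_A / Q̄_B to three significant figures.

— Configuration A (ϕ=-14.9°):
Solar declination: sin δ = sin ε · sin L_s = sin 42.80° × sin 249.3° = -0.63558, so δ = -39.463°.
cos h₀ = −tan(-14.9°) tan(-39.463°) = -0.2191, h₀ = 1.7916 rad.
Bracket: h₀ sin ϕ sin δ + cos ϕ cos δ sin h₀ = 1.7916×-0.25713×-0.63558 + 0.96638×0.77204×0.97571 = 0.292795 + 0.727962 = 1.020757.
Q̄ = (S_0/π) × [bracket] = (2604/π) × 1.020757 = 846.08 W/m².
— Configuration B (ϕ=-14.9°):
Solar longitude: L_s = 360° × (81 − 44)/635.80 = 20.950°.
sin δ = sin 42.80° × sin 20.950° = 0.24294, so δ = +14.060°.
cos h₀ = −tan(-14.9°) tan(+14.060°) = 0.0666, h₀ = 1.5041 rad.
Bracket: h₀ sin ϕ sin δ + cos ϕ cos δ sin h₀ = 1.5041×-0.25713×0.24294 + 0.96638×0.97004×0.99778 = -0.093957 + 0.935346 = 0.841389.
Q̄ = (S_0/π) × [bracket] = (2604/π) × 0.841389 = 697.41 W/m².
Ratio Q̄_A / Q̄_B = 846.08 / 697.41 = 1.213.

Q̄_A / Q̄_B ≈ 1.21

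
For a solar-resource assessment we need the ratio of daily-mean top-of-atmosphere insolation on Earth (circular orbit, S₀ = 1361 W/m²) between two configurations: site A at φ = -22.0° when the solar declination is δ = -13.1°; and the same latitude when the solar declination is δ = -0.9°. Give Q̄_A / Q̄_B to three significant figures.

— Configuration A (φ=-22.0°):
cos H₀ = −tan(-22.0°) tan(-13.100°) = -0.0940, H₀ = 1.6650 rad.
Bracket: H₀ sin φ sin δ + cos φ cos δ sin H₀ = 1.6650×-0.37461×-0.22665 + 0.92718×0.97398×0.99557 = 0.141367 + 0.899054 = 1.040421.
Q̄ = (S₀/π) × [bracket] = (1361/π) × 1.040421 = 450.73 W/m².
— Configuration B (φ=-22.0°):
cos H₀ = −tan(-22.0°) tan(-0.900°) = -0.0063, H₀ = 1.5771 rad.
Bracket: H₀ sin φ sin δ + cos φ cos δ sin H₀ = 1.5771×-0.37461×-0.01571 + 0.92718×0.99988×0.99998 = 0.009281 + 0.927050 = 0.936331.
Q̄ = (S₀/π) × [bracket] = (1361/π) × 0.936331 = 405.64 W/m².
Ratio Q̄_A / Q̄_B = 450.73 / 405.64 = 1.111.

Q̄_A / Q̄_B ≈ 1.11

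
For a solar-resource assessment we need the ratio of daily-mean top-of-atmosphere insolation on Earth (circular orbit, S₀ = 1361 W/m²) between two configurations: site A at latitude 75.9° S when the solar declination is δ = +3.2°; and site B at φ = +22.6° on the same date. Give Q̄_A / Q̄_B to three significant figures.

— Configuration A (φ=-75.9°):
cos H₀ = −tan(-75.9°) tan(+3.200°) = 0.2226, H₀ = 1.3463 rad.
Bracket: H₀ sin φ sin δ + cos φ cos δ sin H₀ = 1.3463×-0.96987×0.05582 + 0.24362×0.99844×0.97491 = -0.072886 + 0.237137 = 0.164251.
Q̄ = (S₀/π) × [bracket] = (1361/π) × 0.164251 = 71.157 W/m².
— Configuration B (φ=+22.6°):
cos H₀ = −tan(+22.6°) tan(+3.200°) = -0.0233, H₀ = 1.5941 rad.
Bracket: H₀ sin φ sin δ + cos φ cos δ sin H₀ = 1.5941×0.38430×0.05582 + 0.92321×0.99844×0.99973 = 0.034196 + 0.921521 = 0.955717.
Q̄ = (S₀/π) × [bracket] = (1361/π) × 0.955717 = 414.04 W/m².
Ratio Q̄_A / Q̄_B = 71.157 / 414.04 = 0.1719.

Q̄_A / Q̄_B ≈ 0.172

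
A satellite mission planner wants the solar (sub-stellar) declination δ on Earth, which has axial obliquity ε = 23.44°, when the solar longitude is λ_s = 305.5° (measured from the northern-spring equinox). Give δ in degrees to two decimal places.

δ = -18.90°

sin δ = sin ε · sin λ_s = sin 23.44° × sin 305.5° = -0.323846.
δ = arcsin(-0.323846) = -18.90°.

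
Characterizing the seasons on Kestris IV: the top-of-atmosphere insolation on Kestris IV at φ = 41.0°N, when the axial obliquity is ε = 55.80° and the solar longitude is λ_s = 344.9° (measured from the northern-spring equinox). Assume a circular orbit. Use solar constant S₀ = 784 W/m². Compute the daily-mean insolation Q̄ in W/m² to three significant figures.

Q̄ ≈ 132 W/m²

Solar declination: sin δ = sin ε · sin λ_s = sin 55.80° × sin 344.9° = -0.21546, so δ = -12.442°.
cos H₀ = −tan(+41.0°) tan(-12.442°) = 0.1918, H₀ = 1.3778 rad.
Bracket: H₀ sin φ sin δ + cos φ cos δ sin H₀ = 1.3778×0.65606×-0.21546 + 0.75471×0.97651×0.98143 = -0.194758 + 0.723296 = 0.528538.
Q̄ = (S₀/π) × [bracket] = (784/π) × 0.528538 = 131.9 W/m².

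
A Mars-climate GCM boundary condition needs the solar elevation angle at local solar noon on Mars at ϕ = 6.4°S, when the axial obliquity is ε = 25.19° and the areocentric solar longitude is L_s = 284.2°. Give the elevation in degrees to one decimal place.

72.0°

sin δ = sin 25.19° × sin 284.2° = -0.41262, so δ = -24.369°.
At local noon the hour angle is zero, so the zenith angle equals |ϕ − δ| = |-6.4° − (-24.369°)| = 17.969°.
Elevation = 90° − 17.969° = 72.0°.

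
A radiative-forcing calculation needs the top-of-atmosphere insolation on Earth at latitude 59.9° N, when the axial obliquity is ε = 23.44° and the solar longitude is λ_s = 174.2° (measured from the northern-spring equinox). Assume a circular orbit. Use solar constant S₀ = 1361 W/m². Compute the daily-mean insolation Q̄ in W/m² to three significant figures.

Solar declination: sin δ = sin ε · sin λ_s = sin 23.44° × sin 174.2° = 0.04020, so δ = +2.304°.
cos H₀ = −tan(+59.9°) tan(+2.304°) = -0.0694, H₀ = 1.6403 rad.
Bracket: H₀ sin φ sin δ + cos φ cos δ sin H₀ = 1.6403×0.86515×0.04020 + 0.50151×0.99919×0.99759 = 0.057048 + 0.499896 = 0.556944.
Q̄ = (S₀/π) × [bracket] = (1361/π) × 0.556944 = 241.3 W/m².

Q̄ ≈ 241 W/m²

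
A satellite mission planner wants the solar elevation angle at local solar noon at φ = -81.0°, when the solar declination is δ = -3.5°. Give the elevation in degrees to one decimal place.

12.5°

At local noon the hour angle is zero, so the zenith angle equals |φ − δ| = |-81.0° − (-3.500°)| = 77.500°.
Elevation = 90° − 77.500° = 12.5°.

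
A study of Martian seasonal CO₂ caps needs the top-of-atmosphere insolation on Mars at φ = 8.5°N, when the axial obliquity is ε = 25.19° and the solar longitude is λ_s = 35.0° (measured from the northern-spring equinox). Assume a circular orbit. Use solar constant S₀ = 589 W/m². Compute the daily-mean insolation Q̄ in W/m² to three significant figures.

Solar declination: sin δ = sin ε · sin λ_s = sin 25.19° × sin 35.0° = 0.24413, so δ = +14.130°.
cos H₀ = −tan(+8.5°) tan(+14.130°) = -0.0376, H₀ = 1.6084 rad.
Bracket: H₀ sin φ sin δ + cos φ cos δ sin H₀ = 1.6084×0.14781×0.24413 + 0.98902×0.96974×0.99929 = 0.058039 + 0.958411 = 1.016450.
Q̄ = (S₀/π) × [bracket] = (589/π) × 1.016450 = 190.6 W/m².

Q̄ ≈ 191 W/m²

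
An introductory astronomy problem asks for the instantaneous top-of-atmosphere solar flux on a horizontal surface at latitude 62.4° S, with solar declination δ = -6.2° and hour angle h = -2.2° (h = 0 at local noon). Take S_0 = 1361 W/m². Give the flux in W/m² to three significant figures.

cos θ_z = sin ϕ sin δ + cos ϕ cos δ cos h = 0.095709 + 0.460247 = 0.555956.
Flux = S_0 · cos θ_z = 1361 × 0.555956 = 756.7 W/m².

757 W/m²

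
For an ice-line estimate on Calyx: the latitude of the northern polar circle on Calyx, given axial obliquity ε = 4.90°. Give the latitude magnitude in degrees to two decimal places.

The polar circle is the lowest latitude that experiences at least one full rotation of continuous daylight at the northern-summer solstice; it lies at |φ| = 90° − ε = 90° − 4.90° = 85.10°.

85.10°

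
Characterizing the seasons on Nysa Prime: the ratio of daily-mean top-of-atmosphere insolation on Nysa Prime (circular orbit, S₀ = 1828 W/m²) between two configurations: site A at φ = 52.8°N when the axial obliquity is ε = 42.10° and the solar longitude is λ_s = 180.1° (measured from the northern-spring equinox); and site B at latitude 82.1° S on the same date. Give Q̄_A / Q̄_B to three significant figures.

Q̄_A / Q̄_B ≈ 4.33

— Configuration A (φ=+52.8°):
Solar declination: sin δ = sin ε · sin λ_s = sin 42.10° × sin 180.1° = -0.00117, so δ = -0.067°.
cos H₀ = −tan(+52.8°) tan(-0.067°) = 0.0015, H₀ = 1.5693 rad.
Bracket: H₀ sin φ sin δ + cos φ cos δ sin H₀ = 1.5693×0.79653×-0.00117 + 0.60460×1.00000×1.00000 = -0.001462 + 0.604600 = 0.603138.
Q̄ = (S₀/π) × [bracket] = (1828/π) × 0.603138 = 350.95 W/m².
— Configuration B (φ=-82.1°):
cos H₀ = −tan(-82.1°) tan(-0.067°) = -0.0084, H₀ = 1.5792 rad.
Bracket: H₀ sin φ sin δ + cos φ cos δ sin H₀ = 1.5792×-0.99051×-0.00117 + 0.13744×1.00000×0.99996 = 0.001830 + 0.137435 = 0.139265.
Q̄ = (S₀/π) × [bracket] = (1828/π) × 0.139265 = 81.034 W/m².
Ratio Q̄_A / Q̄_B = 350.95 / 81.034 = 4.331.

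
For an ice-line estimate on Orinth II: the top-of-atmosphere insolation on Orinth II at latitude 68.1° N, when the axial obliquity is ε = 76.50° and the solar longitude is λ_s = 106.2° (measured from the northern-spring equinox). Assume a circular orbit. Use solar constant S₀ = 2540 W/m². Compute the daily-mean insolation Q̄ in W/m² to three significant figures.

Solar declination: sin δ = sin ε · sin λ_s = sin 76.50° × sin 106.2° = 0.93376, so δ = +69.029°.
cos H₀ = −tan(+68.1°) tan(+69.029°) = -6.4901 ≤ −1 ⇒ polar day, H₀ = π.
Bracket: H₀ sin φ sin δ + cos φ cos δ sin H₀ = 3.1416×0.92784×0.93376 + 0.37299×0.35790×0.00000 = 2.721819 + 0.000000 = 2.721819.
Q̄ = (S₀/π) × [bracket] = (2540/π) × 2.721819 = 2201 W/m².

Q̄ ≈ 2.20e+03 W/m²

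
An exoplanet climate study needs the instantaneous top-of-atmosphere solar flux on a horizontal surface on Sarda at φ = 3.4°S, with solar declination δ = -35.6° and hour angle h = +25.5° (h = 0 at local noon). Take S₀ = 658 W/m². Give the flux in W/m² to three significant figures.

505 W/m²

cos θ_z = sin φ sin δ + cos φ cos δ cos h = 0.034524 + 0.732601 = 0.767125.
Flux = S₀ · cos θ_z = 658 × 0.767125 = 504.8 W/m².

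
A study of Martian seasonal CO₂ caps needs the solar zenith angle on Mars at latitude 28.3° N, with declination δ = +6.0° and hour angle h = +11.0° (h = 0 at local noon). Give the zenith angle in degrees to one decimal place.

cos θ_z = sin φ sin δ + cos φ cos δ cos h = 0.049556 + 0.859566 = 0.909122.
θ_z = arccos(0.909122) = 24.6°.

θ_z = 24.6°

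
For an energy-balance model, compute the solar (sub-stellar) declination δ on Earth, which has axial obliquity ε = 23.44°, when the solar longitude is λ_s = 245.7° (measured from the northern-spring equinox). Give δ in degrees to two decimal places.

δ = -21.26°

sin δ = sin ε · sin λ_s = sin 23.44° × sin 245.7° = -0.362546.
δ = arcsin(-0.362546) = -21.26°.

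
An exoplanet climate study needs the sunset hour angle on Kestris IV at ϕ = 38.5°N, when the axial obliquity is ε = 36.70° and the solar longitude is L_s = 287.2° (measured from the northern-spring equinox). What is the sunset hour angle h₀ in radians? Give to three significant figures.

Solar declination: sin δ = sin ε · sin L_s = sin 36.70° × sin 287.2° = -0.57090, so δ = -34.813°.
cos h₀ = −tan ϕ · tan δ = −tan(+38.5°) × tan(-34.813°) = 0.5531, so h₀ = 0.9847 rad = 56.42°.

h₀ = 0.985 rad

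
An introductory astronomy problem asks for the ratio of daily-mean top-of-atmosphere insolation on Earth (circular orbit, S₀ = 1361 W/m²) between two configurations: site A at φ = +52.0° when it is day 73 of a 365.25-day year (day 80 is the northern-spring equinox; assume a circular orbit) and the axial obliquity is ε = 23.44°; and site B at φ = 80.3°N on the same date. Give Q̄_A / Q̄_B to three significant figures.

Q̄_A / Q̄_B ≈ 5.52

— Configuration A (φ=+52.0°):
Solar longitude: λ_s = 360° × (73 − 80)/365.25 = -6.899°, i.e. -6.899° + 360° = 353.101°.
sin δ = sin 23.44° × sin 353.101° = -0.04778, so δ = -2.739°.
cos H₀ = −tan(+52.0°) tan(-2.739°) = 0.0612, H₀ = 1.5095 rad.
Bracket: H₀ sin φ sin δ + cos φ cos δ sin H₀ = 1.5095×0.78801×-0.04778 + 0.61566×0.99886×0.99812 = -0.056834 + 0.613802 = 0.556968.
Q̄ = (S₀/π) × [bracket] = (1361/π) × 0.556968 = 241.29 W/m².
— Configuration B (φ=+80.3°):
cos H₀ = −tan(+80.3°) tan(-2.739°) = 0.2799, H₀ = 1.2871 rad.
Bracket: H₀ sin φ sin δ + cos φ cos δ sin H₀ = 1.2871×0.98570×-0.04778 + 0.16849×0.99886×0.96004 = -0.060618 + 0.161573 = 0.100955.
Q̄ = (S₀/π) × [bracket] = (1361/π) × 0.100955 = 43.736 W/m².
Ratio Q̄_A / Q̄_B = 241.29 / 43.736 = 5.517.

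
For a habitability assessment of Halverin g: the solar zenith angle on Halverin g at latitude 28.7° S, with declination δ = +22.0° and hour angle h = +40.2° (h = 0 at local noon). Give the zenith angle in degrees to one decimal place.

θ_z = 63.8°

cos θ_z = sin ϕ sin δ + cos ϕ cos δ cos h = -0.179895 + 0.621177 = 0.441282.
θ_z = arccos(0.441282) = 63.8°.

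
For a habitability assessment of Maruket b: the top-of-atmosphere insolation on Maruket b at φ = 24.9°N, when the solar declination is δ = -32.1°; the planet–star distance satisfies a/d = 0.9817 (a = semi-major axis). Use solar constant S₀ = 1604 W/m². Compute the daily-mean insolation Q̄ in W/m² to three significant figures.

Q̄ ≈ 221 W/m²

cos H₀ = −tan(+24.9°) tan(-32.100°) = 0.2912, H₀ = 1.2753 rad.
Bracket: H₀ sin φ sin δ + cos φ cos δ sin H₀ = 1.2753×0.42104×-0.53140 + 0.90704×0.84712×0.95667 = -0.285336 + 0.735078 = 0.449742.
Inverse-square distance factor (a/d)² = 0.9817² = 0.963735.
Q̄ = (S₀/π) × 0.963735 × [bracket] = (1604/π) × 0.963735 × 0.449742 = 221.3 W/m².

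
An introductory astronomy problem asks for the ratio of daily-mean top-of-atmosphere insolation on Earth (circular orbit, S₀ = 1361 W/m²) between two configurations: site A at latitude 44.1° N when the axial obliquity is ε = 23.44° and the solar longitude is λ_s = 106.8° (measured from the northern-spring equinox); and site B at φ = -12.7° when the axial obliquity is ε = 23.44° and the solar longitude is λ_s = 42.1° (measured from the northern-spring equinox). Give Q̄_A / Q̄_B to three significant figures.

— Configuration A (φ=+44.1°):
Solar declination: sin δ = sin ε · sin λ_s = sin 23.44° × sin 106.8° = 0.38081, so δ = +22.384°.
cos H₀ = −tan(+44.1°) tan(+22.384°) = -0.3991, H₀ = 1.9813 rad.
Bracket: H₀ sin φ sin δ + cos φ cos δ sin H₀ = 1.9813×0.69591×0.38081 + 0.71813×0.92465×0.91691 = 0.525063 + 0.608846 = 1.133909.
Q̄ = (S₀/π) × [bracket] = (1361/π) × 1.133909 = 491.23 W/m².
— Configuration B (φ=-12.7°):
Solar declination: sin δ = sin ε · sin λ_s = sin 23.44° × sin 42.1° = 0.26669, so δ = +15.467°.
cos H₀ = −tan(-12.7°) tan(+15.467°) = 0.0624, H₀ = 1.5084 rad.
Bracket: H₀ sin φ sin δ + cos φ cos δ sin H₀ = 1.5084×-0.21985×0.26669 + 0.97553×0.96378×0.99805 = -0.088440 + 0.938363 = 0.849923.
Q̄ = (S₀/π) × [bracket] = (1361/π) × 0.849923 = 368.20 W/m².
Ratio Q̄_A / Q̄_B = 491.23 / 368.20 = 1.334.

Q̄_A / Q̄_B ≈ 1.33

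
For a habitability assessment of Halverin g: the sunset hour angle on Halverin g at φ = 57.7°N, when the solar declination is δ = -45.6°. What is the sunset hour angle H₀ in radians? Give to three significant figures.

cos H₀ = −tan φ · tan δ = 1.6153 ≥ 1, so the host star never rises (polar night) and H₀ = 0.

H₀ = 0.00 rad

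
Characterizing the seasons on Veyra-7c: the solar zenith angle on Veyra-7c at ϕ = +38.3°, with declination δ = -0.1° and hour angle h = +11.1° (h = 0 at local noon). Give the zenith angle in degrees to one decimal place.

cos θ_z = sin ϕ sin δ + cos ϕ cos δ cos h = -0.001082 + 0.770094 = 0.769012.
θ_z = arccos(0.769012) = 39.7°.

θ_z = 39.7°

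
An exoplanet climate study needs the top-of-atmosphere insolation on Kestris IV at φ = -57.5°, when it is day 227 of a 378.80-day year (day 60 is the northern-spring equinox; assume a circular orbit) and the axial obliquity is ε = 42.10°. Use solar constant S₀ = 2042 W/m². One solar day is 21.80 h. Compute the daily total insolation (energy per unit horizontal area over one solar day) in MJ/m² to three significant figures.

Solar longitude: λ_s = 360° × (227 − 60)/378.80 = 158.712°.
sin δ = sin 42.10° × sin 158.712° = 0.24341, so δ = +14.088°.
cos H₀ = −tan(-57.5°) tan(+14.088°) = 0.3939, H₀ = 1.1659 rad.
Bracket: H₀ sin φ sin δ + cos φ cos δ sin H₀ = 1.1659×-0.84339×0.24341 + 0.53730×0.96992×0.91915 = -0.239347 + 0.479004 = 0.239657.
Q̄ = (S₀/π) × [bracket] = (2042/π) × 0.239657 = 155.77 W/m².
Daily total = Q̄ × 21.80 h × 3600 s/h = 155.77 × 21.80 × 3600 / 10⁶ = 12.22 MJ/m².

12.2 MJ/m²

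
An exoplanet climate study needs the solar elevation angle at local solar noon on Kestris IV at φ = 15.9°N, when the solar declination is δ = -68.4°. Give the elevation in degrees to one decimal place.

5.7°

At local noon the hour angle is zero, so the zenith angle equals |φ − δ| = |+15.9° − (-68.400°)| = 84.300°.
Elevation = 90° − 84.300° = 5.7°.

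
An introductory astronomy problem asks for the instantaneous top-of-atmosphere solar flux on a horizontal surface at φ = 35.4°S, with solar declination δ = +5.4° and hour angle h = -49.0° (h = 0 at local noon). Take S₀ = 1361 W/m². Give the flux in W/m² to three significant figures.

650 W/m²

cos θ_z = sin φ sin δ + cos φ cos δ cos h = -0.054515 + 0.532399 = 0.477884.
Flux = S₀ · cos θ_z = 1361 × 0.477884 = 650.4 W/m².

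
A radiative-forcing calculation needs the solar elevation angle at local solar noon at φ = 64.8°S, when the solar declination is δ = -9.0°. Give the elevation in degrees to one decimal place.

34.2°

At local noon the hour angle is zero, so the zenith angle equals |φ − δ| = |-64.8° − (-9.000°)| = 55.800°.
Elevation = 90° − 55.800° = 34.2°.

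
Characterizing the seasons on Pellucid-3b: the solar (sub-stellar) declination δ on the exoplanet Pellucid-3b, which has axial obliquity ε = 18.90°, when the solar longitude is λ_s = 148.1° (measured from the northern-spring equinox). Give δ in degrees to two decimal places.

δ = +9.86°

sin δ = sin ε · sin λ_s = sin 18.90° × sin 148.1° = 0.171170.
δ = arcsin(0.171170) = +9.86°.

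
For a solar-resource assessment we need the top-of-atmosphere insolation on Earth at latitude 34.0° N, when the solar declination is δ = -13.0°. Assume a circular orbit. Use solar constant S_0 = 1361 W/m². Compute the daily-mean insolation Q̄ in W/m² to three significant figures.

cos h₀ = −tan(+34.0°) tan(-13.000°) = 0.1557, h₀ = 1.4144 rad.
Bracket: h₀ sin ϕ sin δ + cos ϕ cos δ sin h₀ = 1.4144×0.55919×-0.22495 + 0.82904×0.97437×0.98780 = -0.177917 + 0.797937 = 0.620020.
Q̄ = (S_0/π) × [bracket] = (1361/π) × 0.620020 = 268.6 W/m².

Q̄ ≈ 269 W/m²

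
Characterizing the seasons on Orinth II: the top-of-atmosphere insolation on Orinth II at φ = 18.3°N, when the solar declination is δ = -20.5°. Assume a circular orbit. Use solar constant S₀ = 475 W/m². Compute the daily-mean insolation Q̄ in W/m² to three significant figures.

cos H₀ = −tan(+18.3°) tan(-20.500°) = 0.1237, H₀ = 1.4468 rad.
Bracket: H₀ sin φ sin δ + cos φ cos δ sin H₀ = 1.4468×0.31399×-0.35021 + 0.94943×0.93667×0.99233 = -0.159094 + 0.882482 = 0.723388.
Q̄ = (S₀/π) × [bracket] = (475/π) × 0.723388 = 109.4 W/m².

Q̄ ≈ 109 W/m²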